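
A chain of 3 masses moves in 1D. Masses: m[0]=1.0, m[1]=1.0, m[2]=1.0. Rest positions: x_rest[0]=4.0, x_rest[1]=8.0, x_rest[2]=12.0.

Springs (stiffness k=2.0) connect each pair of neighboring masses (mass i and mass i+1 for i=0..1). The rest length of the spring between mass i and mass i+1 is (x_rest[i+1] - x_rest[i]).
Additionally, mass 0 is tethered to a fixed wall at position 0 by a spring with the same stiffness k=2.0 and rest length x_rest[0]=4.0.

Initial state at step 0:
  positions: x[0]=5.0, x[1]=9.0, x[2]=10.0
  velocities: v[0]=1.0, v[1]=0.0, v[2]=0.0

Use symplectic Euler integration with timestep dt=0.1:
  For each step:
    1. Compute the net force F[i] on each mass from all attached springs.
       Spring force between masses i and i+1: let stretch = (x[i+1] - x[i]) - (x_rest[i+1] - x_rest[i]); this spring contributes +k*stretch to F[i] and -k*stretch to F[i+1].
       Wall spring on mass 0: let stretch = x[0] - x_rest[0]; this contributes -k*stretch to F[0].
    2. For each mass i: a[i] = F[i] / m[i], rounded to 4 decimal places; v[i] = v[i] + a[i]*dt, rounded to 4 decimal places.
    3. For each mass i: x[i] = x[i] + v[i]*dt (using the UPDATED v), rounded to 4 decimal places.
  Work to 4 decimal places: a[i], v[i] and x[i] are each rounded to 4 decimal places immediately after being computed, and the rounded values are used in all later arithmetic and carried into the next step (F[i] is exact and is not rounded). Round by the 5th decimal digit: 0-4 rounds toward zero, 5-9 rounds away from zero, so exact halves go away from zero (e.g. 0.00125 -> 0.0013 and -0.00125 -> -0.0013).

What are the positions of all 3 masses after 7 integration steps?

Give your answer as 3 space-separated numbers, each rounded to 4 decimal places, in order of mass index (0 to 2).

Step 0: x=[5.0000 9.0000 10.0000] v=[1.0000 0.0000 0.0000]
Step 1: x=[5.0800 8.9400 10.0600] v=[0.8000 -0.6000 0.6000]
Step 2: x=[5.1356 8.8252 10.1776] v=[0.5560 -1.1480 1.1760]
Step 3: x=[5.1623 8.6637 10.3482] v=[0.2668 -1.6154 1.7055]
Step 4: x=[5.1558 8.4658 10.5651] v=[-0.0654 -1.9788 2.1686]
Step 5: x=[5.1123 8.2437 10.8200] v=[-0.4346 -2.2209 2.5487]
Step 6: x=[5.0292 8.0105 11.1033] v=[-0.8308 -2.3319 2.8334]
Step 7: x=[4.9052 7.7795 11.4048] v=[-1.2404 -2.3096 3.0148]

Answer: 4.9052 7.7795 11.4048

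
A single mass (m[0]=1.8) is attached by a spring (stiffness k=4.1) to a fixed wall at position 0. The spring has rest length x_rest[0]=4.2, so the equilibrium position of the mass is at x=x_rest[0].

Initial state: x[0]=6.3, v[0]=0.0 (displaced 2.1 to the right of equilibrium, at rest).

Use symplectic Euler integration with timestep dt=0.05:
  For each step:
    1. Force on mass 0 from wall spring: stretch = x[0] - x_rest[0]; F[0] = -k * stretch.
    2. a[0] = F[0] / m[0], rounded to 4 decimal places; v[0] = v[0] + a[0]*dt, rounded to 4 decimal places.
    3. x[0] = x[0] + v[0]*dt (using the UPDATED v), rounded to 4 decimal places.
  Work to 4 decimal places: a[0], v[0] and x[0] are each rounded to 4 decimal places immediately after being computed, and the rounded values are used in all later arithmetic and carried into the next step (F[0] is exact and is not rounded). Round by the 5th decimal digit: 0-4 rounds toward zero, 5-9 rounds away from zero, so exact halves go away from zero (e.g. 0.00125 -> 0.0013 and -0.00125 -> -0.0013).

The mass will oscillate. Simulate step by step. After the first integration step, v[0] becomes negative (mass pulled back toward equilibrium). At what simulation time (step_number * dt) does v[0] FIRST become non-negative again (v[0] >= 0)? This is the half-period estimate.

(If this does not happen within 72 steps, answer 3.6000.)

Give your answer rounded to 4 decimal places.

Answer: 2.1000

Derivation:
Step 0: x=[6.3000] v=[0.0000]
Step 1: x=[6.2880] v=[-0.2392]
Step 2: x=[6.2642] v=[-0.4770]
Step 3: x=[6.2286] v=[-0.7121]
Step 4: x=[6.1814] v=[-0.9431]
Step 5: x=[6.1230] v=[-1.1688]
Step 6: x=[6.0536] v=[-1.3878]
Step 7: x=[5.9737] v=[-1.5989]
Step 8: x=[5.8837] v=[-1.8009]
Step 9: x=[5.7841] v=[-1.9927]
Step 10: x=[5.6754] v=[-2.1731]
Step 11: x=[5.5583] v=[-2.3411]
Step 12: x=[5.4335] v=[-2.4958]
Step 13: x=[5.3017] v=[-2.6363]
Step 14: x=[5.1636] v=[-2.7618]
Step 15: x=[5.0200] v=[-2.8715]
Step 16: x=[4.8718] v=[-2.9649]
Step 17: x=[4.7197] v=[-3.0414]
Step 18: x=[4.5647] v=[-3.1006]
Step 19: x=[4.4076] v=[-3.1421]
Step 20: x=[4.2493] v=[-3.1657]
Step 21: x=[4.0907] v=[-3.1713]
Step 22: x=[3.9328] v=[-3.1589]
Step 23: x=[3.7764] v=[-3.1285]
Step 24: x=[3.6224] v=[-3.0803]
Step 25: x=[3.4717] v=[-3.0145]
Step 26: x=[3.3251] v=[-2.9316]
Step 27: x=[3.1835] v=[-2.8320]
Step 28: x=[3.0477] v=[-2.7162]
Step 29: x=[2.9185] v=[-2.5850]
Step 30: x=[2.7965] v=[-2.4391]
Step 31: x=[2.6825] v=[-2.2793]
Step 32: x=[2.5772] v=[-2.1065]
Step 33: x=[2.4811] v=[-1.9217]
Step 34: x=[2.3948] v=[-1.7259]
Step 35: x=[2.3188] v=[-1.5203]
Step 36: x=[2.2535] v=[-1.3061]
Step 37: x=[2.1993] v=[-1.0844]
Step 38: x=[2.1565] v=[-0.8565]
Step 39: x=[2.1253] v=[-0.6238]
Step 40: x=[2.1059] v=[-0.3875]
Step 41: x=[2.0985] v=[-0.1490]
Step 42: x=[2.1030] v=[0.0903]
First v>=0 after going negative at step 42, time=2.1000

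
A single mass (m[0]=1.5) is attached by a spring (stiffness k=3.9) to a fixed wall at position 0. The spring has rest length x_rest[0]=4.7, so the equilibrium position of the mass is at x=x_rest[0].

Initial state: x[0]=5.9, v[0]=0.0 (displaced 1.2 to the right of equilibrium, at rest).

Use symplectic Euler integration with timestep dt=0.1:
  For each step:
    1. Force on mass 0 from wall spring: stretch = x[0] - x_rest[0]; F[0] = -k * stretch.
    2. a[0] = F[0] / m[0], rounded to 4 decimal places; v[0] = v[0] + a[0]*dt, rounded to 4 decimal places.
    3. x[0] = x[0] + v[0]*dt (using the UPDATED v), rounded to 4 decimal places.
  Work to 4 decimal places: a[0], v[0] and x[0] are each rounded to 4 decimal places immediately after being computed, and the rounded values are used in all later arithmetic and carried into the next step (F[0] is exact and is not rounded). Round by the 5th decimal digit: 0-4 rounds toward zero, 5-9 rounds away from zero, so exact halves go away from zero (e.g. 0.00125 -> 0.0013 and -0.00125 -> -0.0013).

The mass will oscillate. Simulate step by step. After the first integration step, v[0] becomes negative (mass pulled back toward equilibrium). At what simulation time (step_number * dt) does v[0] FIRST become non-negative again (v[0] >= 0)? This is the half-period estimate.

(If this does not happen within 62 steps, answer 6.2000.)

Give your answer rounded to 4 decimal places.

Step 0: x=[5.9000] v=[0.0000]
Step 1: x=[5.8688] v=[-0.3120]
Step 2: x=[5.8072] v=[-0.6159]
Step 3: x=[5.7168] v=[-0.9038]
Step 4: x=[5.6000] v=[-1.1682]
Step 5: x=[5.4598] v=[-1.4022]
Step 6: x=[5.2998] v=[-1.5998]
Step 7: x=[5.1242] v=[-1.7558]
Step 8: x=[4.9376] v=[-1.8661]
Step 9: x=[4.7448] v=[-1.9279]
Step 10: x=[4.5508] v=[-1.9396]
Step 11: x=[4.3607] v=[-1.9008]
Step 12: x=[4.1794] v=[-1.8126]
Step 13: x=[4.0117] v=[-1.6772]
Step 14: x=[3.8619] v=[-1.4982]
Step 15: x=[3.7339] v=[-1.2803]
Step 16: x=[3.6310] v=[-1.0291]
Step 17: x=[3.5559] v=[-0.7512]
Step 18: x=[3.5105] v=[-0.4537]
Step 19: x=[3.4961] v=[-0.1444]
Step 20: x=[3.5130] v=[0.1686]
First v>=0 after going negative at step 20, time=2.0000

Answer: 2.0000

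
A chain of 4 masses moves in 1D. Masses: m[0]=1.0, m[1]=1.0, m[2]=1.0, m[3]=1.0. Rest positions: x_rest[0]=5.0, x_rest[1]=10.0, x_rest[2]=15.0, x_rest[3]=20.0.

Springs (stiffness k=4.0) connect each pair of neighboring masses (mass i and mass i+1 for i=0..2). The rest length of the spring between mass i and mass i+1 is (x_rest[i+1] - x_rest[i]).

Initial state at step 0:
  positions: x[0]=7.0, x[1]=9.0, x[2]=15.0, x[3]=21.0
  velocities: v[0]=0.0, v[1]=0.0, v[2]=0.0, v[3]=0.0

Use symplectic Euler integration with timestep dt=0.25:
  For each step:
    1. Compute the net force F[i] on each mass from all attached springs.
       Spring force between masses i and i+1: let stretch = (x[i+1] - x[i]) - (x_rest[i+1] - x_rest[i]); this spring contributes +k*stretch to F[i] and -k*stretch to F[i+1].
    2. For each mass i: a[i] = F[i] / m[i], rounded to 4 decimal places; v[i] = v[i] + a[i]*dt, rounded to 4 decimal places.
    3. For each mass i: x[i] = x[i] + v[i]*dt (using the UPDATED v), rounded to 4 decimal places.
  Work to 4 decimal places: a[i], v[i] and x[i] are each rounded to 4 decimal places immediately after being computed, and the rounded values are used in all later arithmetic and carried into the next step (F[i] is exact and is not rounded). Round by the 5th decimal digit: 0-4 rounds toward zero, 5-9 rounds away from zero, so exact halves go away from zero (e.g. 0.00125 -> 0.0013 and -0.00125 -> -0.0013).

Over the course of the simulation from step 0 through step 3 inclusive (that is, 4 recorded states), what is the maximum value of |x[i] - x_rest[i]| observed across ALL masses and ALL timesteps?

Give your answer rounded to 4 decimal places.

Step 0: x=[7.0000 9.0000 15.0000 21.0000] v=[0.0000 0.0000 0.0000 0.0000]
Step 1: x=[6.2500 10.0000 15.0000 20.7500] v=[-3.0000 4.0000 0.0000 -1.0000]
Step 2: x=[5.1875 11.3125 15.1875 20.3125] v=[-4.2500 5.2500 0.7500 -1.7500]
Step 3: x=[4.4063 12.0625 15.6875 19.8438] v=[-3.1250 3.0000 2.0000 -1.8750]
Max displacement = 2.0625

Answer: 2.0625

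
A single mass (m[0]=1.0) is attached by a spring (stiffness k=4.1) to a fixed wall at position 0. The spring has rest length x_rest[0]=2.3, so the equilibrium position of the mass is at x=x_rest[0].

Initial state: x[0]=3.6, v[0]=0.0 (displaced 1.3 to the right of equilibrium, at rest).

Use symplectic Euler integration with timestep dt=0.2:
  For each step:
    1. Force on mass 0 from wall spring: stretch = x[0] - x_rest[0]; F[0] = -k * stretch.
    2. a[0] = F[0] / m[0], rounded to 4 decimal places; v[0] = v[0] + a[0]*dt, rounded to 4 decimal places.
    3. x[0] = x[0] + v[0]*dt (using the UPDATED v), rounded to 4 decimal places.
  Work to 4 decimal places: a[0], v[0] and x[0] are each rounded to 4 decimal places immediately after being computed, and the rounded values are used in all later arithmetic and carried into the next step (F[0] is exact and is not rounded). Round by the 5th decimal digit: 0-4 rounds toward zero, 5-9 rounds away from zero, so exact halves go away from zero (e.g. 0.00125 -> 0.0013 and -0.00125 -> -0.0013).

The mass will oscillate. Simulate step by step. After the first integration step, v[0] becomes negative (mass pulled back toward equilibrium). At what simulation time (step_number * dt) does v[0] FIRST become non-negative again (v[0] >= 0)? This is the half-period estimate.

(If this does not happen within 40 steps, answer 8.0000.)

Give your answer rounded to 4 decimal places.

Step 0: x=[3.6000] v=[0.0000]
Step 1: x=[3.3868] v=[-1.0660]
Step 2: x=[2.9954] v=[-1.9572]
Step 3: x=[2.4899] v=[-2.5274]
Step 4: x=[1.9533] v=[-2.6831]
Step 5: x=[1.4735] v=[-2.3988]
Step 6: x=[1.1293] v=[-1.7211]
Step 7: x=[0.9771] v=[-0.7611]
Step 8: x=[1.0418] v=[0.3237]
First v>=0 after going negative at step 8, time=1.6000

Answer: 1.6000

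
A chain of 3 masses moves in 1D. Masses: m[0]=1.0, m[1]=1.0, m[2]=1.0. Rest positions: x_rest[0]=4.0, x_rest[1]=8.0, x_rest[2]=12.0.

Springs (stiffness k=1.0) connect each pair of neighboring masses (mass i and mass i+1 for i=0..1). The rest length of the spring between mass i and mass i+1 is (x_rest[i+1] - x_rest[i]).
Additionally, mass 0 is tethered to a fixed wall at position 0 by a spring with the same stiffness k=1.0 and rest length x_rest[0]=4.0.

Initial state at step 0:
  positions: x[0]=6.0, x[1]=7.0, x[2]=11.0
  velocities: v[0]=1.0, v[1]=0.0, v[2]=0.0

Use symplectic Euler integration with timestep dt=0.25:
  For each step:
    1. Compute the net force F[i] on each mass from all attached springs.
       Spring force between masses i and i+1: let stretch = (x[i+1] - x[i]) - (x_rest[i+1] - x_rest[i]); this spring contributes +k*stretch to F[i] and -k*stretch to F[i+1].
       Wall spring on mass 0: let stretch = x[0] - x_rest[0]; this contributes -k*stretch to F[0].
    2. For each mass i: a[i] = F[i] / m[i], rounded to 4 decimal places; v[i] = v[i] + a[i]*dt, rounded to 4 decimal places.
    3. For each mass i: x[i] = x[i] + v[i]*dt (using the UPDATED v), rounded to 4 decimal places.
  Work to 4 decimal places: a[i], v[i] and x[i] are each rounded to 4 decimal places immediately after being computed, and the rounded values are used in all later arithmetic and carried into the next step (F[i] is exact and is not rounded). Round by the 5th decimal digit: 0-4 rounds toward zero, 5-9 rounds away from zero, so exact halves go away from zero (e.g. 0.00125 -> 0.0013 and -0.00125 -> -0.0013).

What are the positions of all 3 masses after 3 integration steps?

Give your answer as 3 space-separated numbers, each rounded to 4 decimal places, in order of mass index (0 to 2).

Answer: 4.9997 7.9781 11.0562

Derivation:
Step 0: x=[6.0000 7.0000 11.0000] v=[1.0000 0.0000 0.0000]
Step 1: x=[5.9375 7.1875 11.0000] v=[-0.2500 0.7500 0.0000]
Step 2: x=[5.5820 7.5352 11.0117] v=[-1.4219 1.3906 0.0469]
Step 3: x=[4.9997 7.9781 11.0562] v=[-2.3291 1.7714 0.1778]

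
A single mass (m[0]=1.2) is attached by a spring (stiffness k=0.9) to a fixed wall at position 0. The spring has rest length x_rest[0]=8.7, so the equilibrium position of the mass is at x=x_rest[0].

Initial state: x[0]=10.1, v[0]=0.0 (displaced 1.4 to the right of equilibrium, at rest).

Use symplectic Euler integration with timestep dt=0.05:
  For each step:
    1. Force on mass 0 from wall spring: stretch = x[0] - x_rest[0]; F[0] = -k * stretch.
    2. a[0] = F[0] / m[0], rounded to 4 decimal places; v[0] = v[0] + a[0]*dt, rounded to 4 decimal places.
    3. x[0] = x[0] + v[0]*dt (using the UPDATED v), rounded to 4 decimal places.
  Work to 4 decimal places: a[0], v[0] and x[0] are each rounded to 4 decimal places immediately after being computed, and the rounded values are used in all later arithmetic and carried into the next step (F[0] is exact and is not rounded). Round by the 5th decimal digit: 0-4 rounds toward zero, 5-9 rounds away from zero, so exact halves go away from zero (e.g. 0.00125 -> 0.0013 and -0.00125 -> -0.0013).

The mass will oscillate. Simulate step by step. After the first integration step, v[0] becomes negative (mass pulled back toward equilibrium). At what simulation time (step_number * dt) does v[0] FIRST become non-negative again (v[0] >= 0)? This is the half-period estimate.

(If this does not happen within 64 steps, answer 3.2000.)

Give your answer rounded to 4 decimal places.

Answer: 3.2000

Derivation:
Step 0: x=[10.1000] v=[0.0000]
Step 1: x=[10.0974] v=[-0.0525]
Step 2: x=[10.0922] v=[-0.1049]
Step 3: x=[10.0843] v=[-0.1571]
Step 4: x=[10.0739] v=[-0.2090]
Step 5: x=[10.0609] v=[-0.2605]
Step 6: x=[10.0453] v=[-0.3115]
Step 7: x=[10.0272] v=[-0.3620]
Step 8: x=[10.0066] v=[-0.4118]
Step 9: x=[9.9836] v=[-0.4608]
Step 10: x=[9.9582] v=[-0.5089]
Step 11: x=[9.9304] v=[-0.5561]
Step 12: x=[9.9003] v=[-0.6022]
Step 13: x=[9.8679] v=[-0.6472]
Step 14: x=[9.8334] v=[-0.6910]
Step 15: x=[9.7967] v=[-0.7335]
Step 16: x=[9.7580] v=[-0.7746]
Step 17: x=[9.7173] v=[-0.8143]
Step 18: x=[9.6747] v=[-0.8525]
Step 19: x=[9.6302] v=[-0.8891]
Step 20: x=[9.5840] v=[-0.9240]
Step 21: x=[9.5361] v=[-0.9572]
Step 22: x=[9.4867] v=[-0.9886]
Step 23: x=[9.4358] v=[-1.0181]
Step 24: x=[9.3835] v=[-1.0457]
Step 25: x=[9.3299] v=[-1.0713]
Step 26: x=[9.2752] v=[-1.0949]
Step 27: x=[9.2194] v=[-1.1165]
Step 28: x=[9.1626] v=[-1.1360]
Step 29: x=[9.1049] v=[-1.1534]
Step 30: x=[9.0465] v=[-1.1686]
Step 31: x=[8.9874] v=[-1.1816]
Step 32: x=[8.9278] v=[-1.1924]
Step 33: x=[8.8678] v=[-1.2009]
Step 34: x=[8.8074] v=[-1.2072]
Step 35: x=[8.7468] v=[-1.2112]
Step 36: x=[8.6862] v=[-1.2130]
Step 37: x=[8.6256] v=[-1.2125]
Step 38: x=[8.5651] v=[-1.2097]
Step 39: x=[8.5049] v=[-1.2046]
Step 40: x=[8.4450] v=[-1.1973]
Step 41: x=[8.3856] v=[-1.1877]
Step 42: x=[8.3268] v=[-1.1759]
Step 43: x=[8.2687] v=[-1.1619]
Step 44: x=[8.2114] v=[-1.1457]
Step 45: x=[8.1550] v=[-1.1274]
Step 46: x=[8.0997] v=[-1.1070]
Step 47: x=[8.0455] v=[-1.0845]
Step 48: x=[7.9925] v=[-1.0600]
Step 49: x=[7.9408] v=[-1.0335]
Step 50: x=[7.8906] v=[-1.0050]
Step 51: x=[7.8419] v=[-0.9746]
Step 52: x=[7.7948] v=[-0.9424]
Step 53: x=[7.7494] v=[-0.9085]
Step 54: x=[7.7058] v=[-0.8729]
Step 55: x=[7.6640] v=[-0.8356]
Step 56: x=[7.6242] v=[-0.7968]
Step 57: x=[7.5864] v=[-0.7565]
Step 58: x=[7.5507] v=[-0.7147]
Step 59: x=[7.5171] v=[-0.6716]
Step 60: x=[7.4857] v=[-0.6272]
Step 61: x=[7.4566] v=[-0.5817]
Step 62: x=[7.4298] v=[-0.5351]
Step 63: x=[7.4054] v=[-0.4875]
Step 64: x=[7.3835] v=[-0.4390]
v[0] did not become non-negative within 64 steps; using fallback time=3.2000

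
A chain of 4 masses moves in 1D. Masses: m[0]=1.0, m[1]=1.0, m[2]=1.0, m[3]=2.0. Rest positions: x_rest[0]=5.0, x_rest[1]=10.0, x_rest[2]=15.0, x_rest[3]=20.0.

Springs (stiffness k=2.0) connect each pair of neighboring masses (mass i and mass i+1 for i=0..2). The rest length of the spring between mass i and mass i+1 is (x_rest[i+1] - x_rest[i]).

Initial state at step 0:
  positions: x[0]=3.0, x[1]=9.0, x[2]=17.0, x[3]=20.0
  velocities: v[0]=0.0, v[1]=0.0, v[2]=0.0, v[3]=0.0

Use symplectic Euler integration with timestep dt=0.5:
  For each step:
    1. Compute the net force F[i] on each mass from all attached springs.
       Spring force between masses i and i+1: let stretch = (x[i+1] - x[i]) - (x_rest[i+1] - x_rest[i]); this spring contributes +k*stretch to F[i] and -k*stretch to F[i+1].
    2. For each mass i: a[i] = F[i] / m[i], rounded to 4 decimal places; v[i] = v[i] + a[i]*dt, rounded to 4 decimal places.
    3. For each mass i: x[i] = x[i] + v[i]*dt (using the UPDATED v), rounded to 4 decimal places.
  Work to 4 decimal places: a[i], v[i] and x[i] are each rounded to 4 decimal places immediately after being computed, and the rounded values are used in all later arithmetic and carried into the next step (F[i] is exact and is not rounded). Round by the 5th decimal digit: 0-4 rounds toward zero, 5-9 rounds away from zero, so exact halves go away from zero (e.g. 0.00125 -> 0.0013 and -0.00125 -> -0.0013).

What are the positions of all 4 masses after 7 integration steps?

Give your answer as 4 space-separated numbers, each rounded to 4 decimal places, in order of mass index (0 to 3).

Step 0: x=[3.0000 9.0000 17.0000 20.0000] v=[0.0000 0.0000 0.0000 0.0000]
Step 1: x=[3.5000 10.0000 14.5000 20.5000] v=[1.0000 2.0000 -5.0000 1.0000]
Step 2: x=[4.7500 10.0000 12.7500 20.7500] v=[2.5000 0.0000 -3.5000 0.5000]
Step 3: x=[6.1250 8.7500 13.6250 20.2500] v=[2.7500 -2.5000 1.7500 -1.0000]
Step 4: x=[6.3125 8.6250 15.3750 19.3438] v=[0.3750 -0.2500 3.5000 -1.8125]
Step 5: x=[5.1563 10.7188 15.7344 18.6954] v=[-2.3125 4.1875 0.7188 -1.2969]
Step 6: x=[4.2813 12.5391 15.0665 18.5567] v=[-1.7500 3.6406 -1.3358 -0.2774]
Step 7: x=[5.0352 11.4942 14.8800 18.7955] v=[1.5078 -2.0898 -0.3730 0.4775]

Answer: 5.0352 11.4942 14.8800 18.7955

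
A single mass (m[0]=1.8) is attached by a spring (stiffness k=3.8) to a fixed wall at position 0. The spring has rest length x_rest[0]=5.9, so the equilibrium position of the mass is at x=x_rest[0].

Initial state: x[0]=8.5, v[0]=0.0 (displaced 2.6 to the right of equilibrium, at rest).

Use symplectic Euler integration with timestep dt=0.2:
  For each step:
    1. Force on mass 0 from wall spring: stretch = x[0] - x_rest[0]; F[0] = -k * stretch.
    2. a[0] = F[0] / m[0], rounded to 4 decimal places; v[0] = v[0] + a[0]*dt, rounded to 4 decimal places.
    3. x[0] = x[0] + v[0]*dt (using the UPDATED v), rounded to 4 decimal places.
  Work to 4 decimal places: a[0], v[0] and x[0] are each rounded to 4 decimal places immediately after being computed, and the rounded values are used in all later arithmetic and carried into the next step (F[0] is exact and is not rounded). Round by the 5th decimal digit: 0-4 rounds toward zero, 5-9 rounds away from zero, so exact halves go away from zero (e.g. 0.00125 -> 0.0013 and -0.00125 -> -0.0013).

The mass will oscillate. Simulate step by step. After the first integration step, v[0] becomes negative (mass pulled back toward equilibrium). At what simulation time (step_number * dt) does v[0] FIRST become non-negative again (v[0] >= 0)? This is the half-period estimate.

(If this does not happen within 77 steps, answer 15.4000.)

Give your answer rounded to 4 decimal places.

Answer: 2.2000

Derivation:
Step 0: x=[8.5000] v=[0.0000]
Step 1: x=[8.2804] v=[-1.0978]
Step 2: x=[7.8598] v=[-2.1029]
Step 3: x=[7.2737] v=[-2.9304]
Step 4: x=[6.5716] v=[-3.5104]
Step 5: x=[5.8128] v=[-3.7940]
Step 6: x=[5.0614] v=[-3.7572]
Step 7: x=[4.3808] v=[-3.4031]
Step 8: x=[3.8285] v=[-2.7617]
Step 9: x=[3.4511] v=[-1.8871]
Step 10: x=[3.2805] v=[-0.8531]
Step 11: x=[3.3311] v=[0.2529]
First v>=0 after going negative at step 11, time=2.2000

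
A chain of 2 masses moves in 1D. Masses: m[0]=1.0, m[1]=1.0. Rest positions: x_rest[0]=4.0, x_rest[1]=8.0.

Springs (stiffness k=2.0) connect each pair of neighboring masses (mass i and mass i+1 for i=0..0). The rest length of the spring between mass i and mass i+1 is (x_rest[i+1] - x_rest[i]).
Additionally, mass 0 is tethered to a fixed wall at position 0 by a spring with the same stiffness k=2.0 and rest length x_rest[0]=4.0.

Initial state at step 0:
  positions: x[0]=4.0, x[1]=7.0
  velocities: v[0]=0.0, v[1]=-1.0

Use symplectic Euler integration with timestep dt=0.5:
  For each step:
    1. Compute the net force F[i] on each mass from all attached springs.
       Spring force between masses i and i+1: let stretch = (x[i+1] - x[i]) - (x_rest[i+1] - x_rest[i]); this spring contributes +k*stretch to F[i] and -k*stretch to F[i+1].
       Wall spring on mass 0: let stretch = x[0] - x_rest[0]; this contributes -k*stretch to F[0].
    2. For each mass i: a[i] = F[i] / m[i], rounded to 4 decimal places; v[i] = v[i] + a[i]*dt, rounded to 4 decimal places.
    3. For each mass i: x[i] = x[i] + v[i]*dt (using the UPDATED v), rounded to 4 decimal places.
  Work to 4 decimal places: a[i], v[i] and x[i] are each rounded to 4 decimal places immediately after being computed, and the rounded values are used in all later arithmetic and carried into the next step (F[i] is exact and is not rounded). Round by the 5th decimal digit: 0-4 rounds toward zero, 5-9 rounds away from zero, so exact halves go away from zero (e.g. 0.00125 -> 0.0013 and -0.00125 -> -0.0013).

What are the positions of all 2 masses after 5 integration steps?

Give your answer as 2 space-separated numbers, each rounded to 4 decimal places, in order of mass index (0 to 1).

Step 0: x=[4.0000 7.0000] v=[0.0000 -1.0000]
Step 1: x=[3.5000 7.0000] v=[-1.0000 0.0000]
Step 2: x=[3.0000 7.2500] v=[-1.0000 0.5000]
Step 3: x=[3.1250 7.3750] v=[0.2500 0.2500]
Step 4: x=[3.8125 7.3750] v=[1.3750 0.0000]
Step 5: x=[4.3750 7.5938] v=[1.1250 0.4375]

Answer: 4.3750 7.5938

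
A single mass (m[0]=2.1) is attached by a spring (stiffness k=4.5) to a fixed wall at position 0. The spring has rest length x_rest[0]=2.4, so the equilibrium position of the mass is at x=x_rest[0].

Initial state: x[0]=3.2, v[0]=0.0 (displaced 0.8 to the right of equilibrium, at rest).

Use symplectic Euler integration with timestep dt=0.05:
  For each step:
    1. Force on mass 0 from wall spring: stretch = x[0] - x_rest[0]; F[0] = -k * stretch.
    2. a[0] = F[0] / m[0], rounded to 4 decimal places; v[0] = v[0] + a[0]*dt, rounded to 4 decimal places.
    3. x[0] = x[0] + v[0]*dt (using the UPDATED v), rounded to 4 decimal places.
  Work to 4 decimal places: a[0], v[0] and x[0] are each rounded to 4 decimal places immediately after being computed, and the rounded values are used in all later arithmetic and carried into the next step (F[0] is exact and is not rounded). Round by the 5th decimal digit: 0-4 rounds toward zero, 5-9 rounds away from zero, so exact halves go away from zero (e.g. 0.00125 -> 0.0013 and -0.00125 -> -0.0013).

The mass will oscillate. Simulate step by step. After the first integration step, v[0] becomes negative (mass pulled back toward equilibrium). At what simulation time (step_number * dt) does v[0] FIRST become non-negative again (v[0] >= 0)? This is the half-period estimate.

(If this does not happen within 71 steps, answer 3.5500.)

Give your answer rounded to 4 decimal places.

Answer: 2.1500

Derivation:
Step 0: x=[3.2000] v=[0.0000]
Step 1: x=[3.1957] v=[-0.0857]
Step 2: x=[3.1872] v=[-0.1710]
Step 3: x=[3.1744] v=[-0.2553]
Step 4: x=[3.1575] v=[-0.3383]
Step 5: x=[3.1365] v=[-0.4195]
Step 6: x=[3.1116] v=[-0.4984]
Step 7: x=[3.0829] v=[-0.5746]
Step 8: x=[3.0505] v=[-0.6478]
Step 9: x=[3.0146] v=[-0.7175]
Step 10: x=[2.9754] v=[-0.7834]
Step 11: x=[2.9331] v=[-0.8451]
Step 12: x=[2.8880] v=[-0.9022]
Step 13: x=[2.8403] v=[-0.9545]
Step 14: x=[2.7902] v=[-1.0017]
Step 15: x=[2.7380] v=[-1.0435]
Step 16: x=[2.6840] v=[-1.0797]
Step 17: x=[2.6285] v=[-1.1101]
Step 18: x=[2.5718] v=[-1.1346]
Step 19: x=[2.5142] v=[-1.1530]
Step 20: x=[2.4559] v=[-1.1652]
Step 21: x=[2.3973] v=[-1.1712]
Step 22: x=[2.3388] v=[-1.1709]
Step 23: x=[2.2806] v=[-1.1643]
Step 24: x=[2.2230] v=[-1.1515]
Step 25: x=[2.1664] v=[-1.1325]
Step 26: x=[2.1110] v=[-1.1075]
Step 27: x=[2.0572] v=[-1.0765]
Step 28: x=[2.0052] v=[-1.0398]
Step 29: x=[1.9553] v=[-0.9975]
Step 30: x=[1.9078] v=[-0.9499]
Step 31: x=[1.8629] v=[-0.8972]
Step 32: x=[1.8209] v=[-0.8397]
Step 33: x=[1.7820] v=[-0.7777]
Step 34: x=[1.7464] v=[-0.7115]
Step 35: x=[1.7143] v=[-0.6415]
Step 36: x=[1.6859] v=[-0.5680]
Step 37: x=[1.6613] v=[-0.4915]
Step 38: x=[1.6407] v=[-0.4124]
Step 39: x=[1.6242] v=[-0.3310]
Step 40: x=[1.6118] v=[-0.2479]
Step 41: x=[1.6036] v=[-0.1635]
Step 42: x=[1.5997] v=[-0.0782]
Step 43: x=[1.6001] v=[0.0075]
First v>=0 after going negative at step 43, time=2.1500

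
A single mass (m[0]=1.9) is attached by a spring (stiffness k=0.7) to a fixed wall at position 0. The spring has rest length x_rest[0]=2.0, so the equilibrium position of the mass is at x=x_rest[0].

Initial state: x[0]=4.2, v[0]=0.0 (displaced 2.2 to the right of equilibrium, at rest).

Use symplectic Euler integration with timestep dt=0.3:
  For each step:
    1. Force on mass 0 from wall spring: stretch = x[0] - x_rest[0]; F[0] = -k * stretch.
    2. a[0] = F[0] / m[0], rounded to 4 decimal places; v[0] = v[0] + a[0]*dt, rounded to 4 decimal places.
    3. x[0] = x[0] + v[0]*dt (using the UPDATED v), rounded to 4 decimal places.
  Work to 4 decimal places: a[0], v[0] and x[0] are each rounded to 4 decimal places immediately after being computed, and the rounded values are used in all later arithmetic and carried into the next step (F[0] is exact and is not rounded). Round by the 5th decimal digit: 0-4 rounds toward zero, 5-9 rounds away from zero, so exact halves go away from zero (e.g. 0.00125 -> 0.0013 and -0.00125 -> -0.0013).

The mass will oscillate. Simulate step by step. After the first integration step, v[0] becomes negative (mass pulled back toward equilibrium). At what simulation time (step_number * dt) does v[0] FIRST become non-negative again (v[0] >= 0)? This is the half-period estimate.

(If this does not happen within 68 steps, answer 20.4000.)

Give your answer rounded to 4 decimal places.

Answer: 5.4000

Derivation:
Step 0: x=[4.2000] v=[0.0000]
Step 1: x=[4.1270] v=[-0.2432]
Step 2: x=[3.9835] v=[-0.4783]
Step 3: x=[3.7743] v=[-0.6975]
Step 4: x=[3.5062] v=[-0.8936]
Step 5: x=[3.1882] v=[-1.0601]
Step 6: x=[2.8308] v=[-1.1914]
Step 7: x=[2.4458] v=[-1.2832]
Step 8: x=[2.0461] v=[-1.3325]
Step 9: x=[1.6448] v=[-1.3376]
Step 10: x=[1.2553] v=[-1.2983]
Step 11: x=[0.8905] v=[-1.2160]
Step 12: x=[0.5625] v=[-1.0934]
Step 13: x=[0.2822] v=[-0.9345]
Step 14: x=[0.0588] v=[-0.7446]
Step 15: x=[-0.1002] v=[-0.5300]
Step 16: x=[-0.1896] v=[-0.2979]
Step 17: x=[-0.2064] v=[-0.0559]
Step 18: x=[-0.1500] v=[0.1880]
First v>=0 after going negative at step 18, time=5.4000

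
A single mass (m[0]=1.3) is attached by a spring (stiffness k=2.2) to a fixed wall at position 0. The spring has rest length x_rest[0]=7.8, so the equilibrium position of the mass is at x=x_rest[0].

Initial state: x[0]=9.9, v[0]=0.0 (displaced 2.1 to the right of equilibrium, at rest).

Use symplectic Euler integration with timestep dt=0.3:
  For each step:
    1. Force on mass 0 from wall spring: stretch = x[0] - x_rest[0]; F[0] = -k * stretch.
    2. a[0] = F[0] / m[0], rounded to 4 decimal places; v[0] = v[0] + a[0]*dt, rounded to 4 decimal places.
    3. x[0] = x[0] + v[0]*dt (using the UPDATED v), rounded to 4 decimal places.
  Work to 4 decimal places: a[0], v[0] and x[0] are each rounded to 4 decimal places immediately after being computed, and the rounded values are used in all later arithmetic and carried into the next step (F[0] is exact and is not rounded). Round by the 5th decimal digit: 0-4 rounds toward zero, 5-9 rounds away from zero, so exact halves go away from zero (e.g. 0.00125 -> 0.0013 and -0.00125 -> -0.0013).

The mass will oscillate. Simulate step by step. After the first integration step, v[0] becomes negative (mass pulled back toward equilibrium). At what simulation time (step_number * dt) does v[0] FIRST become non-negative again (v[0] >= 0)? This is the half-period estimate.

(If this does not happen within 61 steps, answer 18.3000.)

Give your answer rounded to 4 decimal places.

Answer: 2.4000

Derivation:
Step 0: x=[9.9000] v=[0.0000]
Step 1: x=[9.5802] v=[-1.0661]
Step 2: x=[8.9892] v=[-1.9699]
Step 3: x=[8.2171] v=[-2.5737]
Step 4: x=[7.3815] v=[-2.7855]
Step 5: x=[6.6096] v=[-2.5730]
Step 6: x=[6.0190] v=[-1.9687]
Step 7: x=[5.6997] v=[-1.0645]
Step 8: x=[5.7002] v=[0.0018]
First v>=0 after going negative at step 8, time=2.4000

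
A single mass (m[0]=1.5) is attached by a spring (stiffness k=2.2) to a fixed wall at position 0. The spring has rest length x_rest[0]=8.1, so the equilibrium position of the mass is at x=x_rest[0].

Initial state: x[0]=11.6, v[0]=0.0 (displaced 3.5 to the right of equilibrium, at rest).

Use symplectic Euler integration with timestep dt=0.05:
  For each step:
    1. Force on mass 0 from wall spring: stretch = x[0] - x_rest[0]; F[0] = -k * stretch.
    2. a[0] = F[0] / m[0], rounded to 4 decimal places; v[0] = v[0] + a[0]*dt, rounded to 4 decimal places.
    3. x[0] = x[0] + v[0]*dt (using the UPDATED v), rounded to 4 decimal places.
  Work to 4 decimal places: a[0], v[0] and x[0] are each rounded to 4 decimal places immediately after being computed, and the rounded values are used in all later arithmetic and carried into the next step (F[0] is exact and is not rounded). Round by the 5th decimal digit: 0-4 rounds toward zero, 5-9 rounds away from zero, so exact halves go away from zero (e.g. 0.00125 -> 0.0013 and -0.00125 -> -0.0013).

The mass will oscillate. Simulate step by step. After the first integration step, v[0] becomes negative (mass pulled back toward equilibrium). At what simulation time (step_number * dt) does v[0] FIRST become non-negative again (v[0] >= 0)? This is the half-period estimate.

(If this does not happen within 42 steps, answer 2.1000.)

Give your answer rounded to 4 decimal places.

Step 0: x=[11.6000] v=[0.0000]
Step 1: x=[11.5872] v=[-0.2567]
Step 2: x=[11.5616] v=[-0.5124]
Step 3: x=[11.5233] v=[-0.7663]
Step 4: x=[11.4724] v=[-1.0173]
Step 5: x=[11.4092] v=[-1.2646]
Step 6: x=[11.3338] v=[-1.5073]
Step 7: x=[11.2466] v=[-1.7444]
Step 8: x=[11.1478] v=[-1.9752]
Step 9: x=[11.0379] v=[-2.1987]
Step 10: x=[10.9172] v=[-2.4141]
Step 11: x=[10.7862] v=[-2.6207]
Step 12: x=[10.6453] v=[-2.8177]
Step 13: x=[10.4951] v=[-3.0044]
Step 14: x=[10.3361] v=[-3.1800]
Step 15: x=[10.1689] v=[-3.3440]
Step 16: x=[9.9941] v=[-3.4957]
Step 17: x=[9.8124] v=[-3.6346]
Step 18: x=[9.6244] v=[-3.7602]
Step 19: x=[9.4308] v=[-3.8720]
Step 20: x=[9.2323] v=[-3.9696]
Step 21: x=[9.0297] v=[-4.0526]
Step 22: x=[8.8237] v=[-4.1208]
Step 23: x=[8.6150] v=[-4.1739]
Step 24: x=[8.4044] v=[-4.2117]
Step 25: x=[8.1927] v=[-4.2340]
Step 26: x=[7.9807] v=[-4.2408]
Step 27: x=[7.7691] v=[-4.2321]
Step 28: x=[7.5587] v=[-4.2078]
Step 29: x=[7.3503] v=[-4.1681]
Step 30: x=[7.1446] v=[-4.1131]
Step 31: x=[6.9425] v=[-4.0430]
Step 32: x=[6.7446] v=[-3.9581]
Step 33: x=[6.5517] v=[-3.8587]
Step 34: x=[6.3644] v=[-3.7452]
Step 35: x=[6.1835] v=[-3.6179]
Step 36: x=[6.0096] v=[-3.4774]
Step 37: x=[5.8434] v=[-3.3241]
Step 38: x=[5.6855] v=[-3.1586]
Step 39: x=[5.5364] v=[-2.9815]
Step 40: x=[5.3967] v=[-2.7935]
Step 41: x=[5.2669] v=[-2.5953]
Step 42: x=[5.1475] v=[-2.3875]
v[0] did not become non-negative within 42 steps; using fallback time=2.1000

Answer: 2.1000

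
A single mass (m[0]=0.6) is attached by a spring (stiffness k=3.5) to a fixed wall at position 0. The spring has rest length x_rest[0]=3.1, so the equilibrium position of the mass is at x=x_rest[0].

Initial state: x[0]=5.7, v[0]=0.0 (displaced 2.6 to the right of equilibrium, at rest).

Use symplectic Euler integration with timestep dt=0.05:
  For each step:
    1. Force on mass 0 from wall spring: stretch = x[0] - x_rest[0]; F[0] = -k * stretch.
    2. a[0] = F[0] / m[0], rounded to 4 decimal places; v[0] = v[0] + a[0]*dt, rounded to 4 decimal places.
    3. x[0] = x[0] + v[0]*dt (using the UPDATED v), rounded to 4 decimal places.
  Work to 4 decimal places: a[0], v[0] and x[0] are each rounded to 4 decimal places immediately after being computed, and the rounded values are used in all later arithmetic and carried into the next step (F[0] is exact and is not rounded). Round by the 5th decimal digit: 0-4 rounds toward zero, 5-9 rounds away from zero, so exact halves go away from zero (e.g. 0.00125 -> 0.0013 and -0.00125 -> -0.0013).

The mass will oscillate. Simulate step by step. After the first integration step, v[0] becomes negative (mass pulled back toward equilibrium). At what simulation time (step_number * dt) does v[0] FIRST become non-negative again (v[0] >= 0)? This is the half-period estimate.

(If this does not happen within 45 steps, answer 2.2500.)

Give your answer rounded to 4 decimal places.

Answer: 1.3000

Derivation:
Step 0: x=[5.7000] v=[0.0000]
Step 1: x=[5.6621] v=[-0.7583]
Step 2: x=[5.5868] v=[-1.5056]
Step 3: x=[5.4753] v=[-2.2309]
Step 4: x=[5.3291] v=[-2.9237]
Step 5: x=[5.1504] v=[-3.5739]
Step 6: x=[4.9418] v=[-4.1719]
Step 7: x=[4.7063] v=[-4.7091]
Step 8: x=[4.4474] v=[-5.1776]
Step 9: x=[4.1689] v=[-5.5706]
Step 10: x=[3.8748] v=[-5.8824]
Step 11: x=[3.5694] v=[-6.1084]
Step 12: x=[3.2571] v=[-6.2453]
Step 13: x=[2.9425] v=[-6.2911]
Step 14: x=[2.6302] v=[-6.2452]
Step 15: x=[2.3248] v=[-6.1082]
Step 16: x=[2.0307] v=[-5.8821]
Step 17: x=[1.7522] v=[-5.5702]
Step 18: x=[1.4933] v=[-5.1771]
Step 19: x=[1.2579] v=[-4.7085]
Step 20: x=[1.0493] v=[-4.1712]
Step 21: x=[0.8706] v=[-3.5731]
Step 22: x=[0.7245] v=[-2.9229]
Step 23: x=[0.6130] v=[-2.2300]
Step 24: x=[0.5378] v=[-1.5046]
Step 25: x=[0.4999] v=[-0.7573]
Step 26: x=[0.5000] v=[0.0011]
First v>=0 after going negative at step 26, time=1.3000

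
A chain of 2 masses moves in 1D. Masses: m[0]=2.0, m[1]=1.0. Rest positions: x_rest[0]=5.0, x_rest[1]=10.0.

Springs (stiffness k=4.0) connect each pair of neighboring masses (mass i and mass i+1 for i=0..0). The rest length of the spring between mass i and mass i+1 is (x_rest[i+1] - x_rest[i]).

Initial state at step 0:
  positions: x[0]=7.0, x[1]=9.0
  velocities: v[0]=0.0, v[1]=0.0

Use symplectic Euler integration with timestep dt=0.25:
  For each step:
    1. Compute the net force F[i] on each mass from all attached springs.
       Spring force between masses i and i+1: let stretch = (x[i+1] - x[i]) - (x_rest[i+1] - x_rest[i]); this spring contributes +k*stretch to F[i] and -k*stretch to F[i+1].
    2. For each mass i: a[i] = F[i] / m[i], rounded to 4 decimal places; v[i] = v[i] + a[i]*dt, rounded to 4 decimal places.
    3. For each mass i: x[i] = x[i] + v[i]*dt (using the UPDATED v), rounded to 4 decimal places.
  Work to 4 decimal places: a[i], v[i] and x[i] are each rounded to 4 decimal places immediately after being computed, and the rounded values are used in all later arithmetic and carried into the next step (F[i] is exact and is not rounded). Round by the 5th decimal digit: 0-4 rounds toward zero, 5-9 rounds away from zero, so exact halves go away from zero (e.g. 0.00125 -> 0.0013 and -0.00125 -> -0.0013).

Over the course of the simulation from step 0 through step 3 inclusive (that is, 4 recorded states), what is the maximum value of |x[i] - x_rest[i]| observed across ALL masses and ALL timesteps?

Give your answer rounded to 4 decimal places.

Answer: 2.1993

Derivation:
Step 0: x=[7.0000 9.0000] v=[0.0000 0.0000]
Step 1: x=[6.6250 9.7500] v=[-1.5000 3.0000]
Step 2: x=[6.0156 10.9688] v=[-2.4375 4.8750]
Step 3: x=[5.4004 12.1993] v=[-2.4609 4.9218]
Max displacement = 2.1993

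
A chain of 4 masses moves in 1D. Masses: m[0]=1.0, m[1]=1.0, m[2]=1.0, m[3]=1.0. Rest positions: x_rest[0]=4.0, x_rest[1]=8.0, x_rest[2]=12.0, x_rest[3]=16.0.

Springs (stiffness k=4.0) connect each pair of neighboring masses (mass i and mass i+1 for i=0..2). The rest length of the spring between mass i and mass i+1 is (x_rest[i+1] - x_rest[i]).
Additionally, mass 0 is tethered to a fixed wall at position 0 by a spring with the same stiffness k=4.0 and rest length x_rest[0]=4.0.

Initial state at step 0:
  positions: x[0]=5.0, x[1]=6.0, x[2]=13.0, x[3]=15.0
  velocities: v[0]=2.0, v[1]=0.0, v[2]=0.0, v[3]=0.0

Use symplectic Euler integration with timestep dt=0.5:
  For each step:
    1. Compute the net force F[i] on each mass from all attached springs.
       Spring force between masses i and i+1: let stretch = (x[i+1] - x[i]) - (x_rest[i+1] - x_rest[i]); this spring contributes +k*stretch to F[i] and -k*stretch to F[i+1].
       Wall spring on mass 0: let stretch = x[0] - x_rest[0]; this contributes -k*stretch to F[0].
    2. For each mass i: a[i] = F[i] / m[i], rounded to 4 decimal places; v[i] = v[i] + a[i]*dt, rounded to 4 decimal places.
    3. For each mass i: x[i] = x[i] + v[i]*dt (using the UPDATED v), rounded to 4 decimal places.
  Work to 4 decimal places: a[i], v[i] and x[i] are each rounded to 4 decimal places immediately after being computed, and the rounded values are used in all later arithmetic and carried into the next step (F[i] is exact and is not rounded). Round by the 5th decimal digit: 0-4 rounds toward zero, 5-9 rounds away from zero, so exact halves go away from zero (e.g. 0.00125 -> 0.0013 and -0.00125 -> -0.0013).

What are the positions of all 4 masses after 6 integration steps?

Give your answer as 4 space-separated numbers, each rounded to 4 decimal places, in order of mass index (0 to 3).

Step 0: x=[5.0000 6.0000 13.0000 15.0000] v=[2.0000 0.0000 0.0000 0.0000]
Step 1: x=[2.0000 12.0000 8.0000 17.0000] v=[-6.0000 12.0000 -10.0000 4.0000]
Step 2: x=[7.0000 4.0000 16.0000 14.0000] v=[10.0000 -16.0000 16.0000 -6.0000]
Step 3: x=[2.0000 11.0000 10.0000 17.0000] v=[-10.0000 14.0000 -12.0000 6.0000]
Step 4: x=[4.0000 8.0000 12.0000 17.0000] v=[4.0000 -6.0000 4.0000 0.0000]
Step 5: x=[6.0000 5.0000 15.0000 16.0000] v=[4.0000 -6.0000 6.0000 -2.0000]
Step 6: x=[1.0000 13.0000 9.0000 18.0000] v=[-10.0000 16.0000 -12.0000 4.0000]

Answer: 1.0000 13.0000 9.0000 18.0000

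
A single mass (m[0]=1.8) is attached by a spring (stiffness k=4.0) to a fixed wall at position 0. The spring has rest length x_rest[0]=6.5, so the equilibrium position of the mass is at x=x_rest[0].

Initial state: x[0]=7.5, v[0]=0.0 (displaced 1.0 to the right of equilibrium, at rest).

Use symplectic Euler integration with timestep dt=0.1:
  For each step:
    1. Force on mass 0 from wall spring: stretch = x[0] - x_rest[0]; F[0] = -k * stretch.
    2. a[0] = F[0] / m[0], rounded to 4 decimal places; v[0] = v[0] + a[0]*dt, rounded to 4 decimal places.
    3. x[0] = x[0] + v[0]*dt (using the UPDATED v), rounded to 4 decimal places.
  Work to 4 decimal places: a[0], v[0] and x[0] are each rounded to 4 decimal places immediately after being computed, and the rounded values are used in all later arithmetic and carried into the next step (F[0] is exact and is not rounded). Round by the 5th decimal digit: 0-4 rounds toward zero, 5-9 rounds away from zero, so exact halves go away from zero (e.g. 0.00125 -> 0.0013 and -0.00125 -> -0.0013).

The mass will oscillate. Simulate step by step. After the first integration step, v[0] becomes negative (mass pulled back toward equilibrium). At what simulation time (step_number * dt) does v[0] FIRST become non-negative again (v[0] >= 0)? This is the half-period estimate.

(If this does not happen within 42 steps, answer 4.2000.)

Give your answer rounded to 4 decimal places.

Answer: 2.2000

Derivation:
Step 0: x=[7.5000] v=[0.0000]
Step 1: x=[7.4778] v=[-0.2222]
Step 2: x=[7.4339] v=[-0.4395]
Step 3: x=[7.3692] v=[-0.6470]
Step 4: x=[7.2852] v=[-0.8402]
Step 5: x=[7.1837] v=[-1.0147]
Step 6: x=[7.0670] v=[-1.1666]
Step 7: x=[6.9377] v=[-1.2926]
Step 8: x=[6.7987] v=[-1.3899]
Step 9: x=[6.6531] v=[-1.4563]
Step 10: x=[6.5041] v=[-1.4903]
Step 11: x=[6.3550] v=[-1.4912]
Step 12: x=[6.2091] v=[-1.4590]
Step 13: x=[6.0697] v=[-1.3944]
Step 14: x=[5.9398] v=[-1.2988]
Step 15: x=[5.8224] v=[-1.1743]
Step 16: x=[5.7200] v=[-1.0237]
Step 17: x=[5.6350] v=[-0.8504]
Step 18: x=[5.5692] v=[-0.6582]
Step 19: x=[5.5241] v=[-0.4514]
Step 20: x=[5.5007] v=[-0.2345]
Step 21: x=[5.4995] v=[-0.0124]
Step 22: x=[5.5205] v=[0.2099]
First v>=0 after going negative at step 22, time=2.2000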